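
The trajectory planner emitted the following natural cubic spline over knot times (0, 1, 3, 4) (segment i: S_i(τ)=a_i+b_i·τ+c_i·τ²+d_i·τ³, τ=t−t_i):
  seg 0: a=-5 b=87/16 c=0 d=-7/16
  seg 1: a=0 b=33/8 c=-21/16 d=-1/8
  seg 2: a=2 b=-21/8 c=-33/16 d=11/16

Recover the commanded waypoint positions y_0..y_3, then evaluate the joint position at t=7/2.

y_0=-5 y_1=0 y_2=2 y_3=-2
S(7/2) = 33/128

y_0 = S_0(0) = a_0 = -5
y_1 = S_1(0) = a_1 = 0
y_2 = S_2(0) = a_2 = 2
y_3 = S_2(1) = -2
t_q=7/2 is in segment 2 (τ=1/2); S_2(τ)=33/128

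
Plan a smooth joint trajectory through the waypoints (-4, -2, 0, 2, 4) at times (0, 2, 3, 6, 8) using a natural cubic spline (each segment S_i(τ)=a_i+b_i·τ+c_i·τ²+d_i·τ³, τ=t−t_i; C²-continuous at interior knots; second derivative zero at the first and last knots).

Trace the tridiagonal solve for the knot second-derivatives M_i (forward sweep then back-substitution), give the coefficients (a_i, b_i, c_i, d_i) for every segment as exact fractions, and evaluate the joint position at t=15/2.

  seg 0: a=-4 b=23/39 c=0 d=4/39
  seg 1: a=-2 b=71/39 c=8/13 d=-17/39
  seg 2: a=0 b=68/39 c=-9/13 d=1/9
  seg 3: a=2 b=23/39 c=4/13 d=-2/39
S(15/2) = 177/52

Δ: Δ0=1, Δ1=2, Δ2=2/3, Δ3=1
row 1: diag=6, rhs=6; c'=1/6, d'=1
row 2: denom=8−1·1/6=47/6; d'=(-8−1·1)/(47/6)=-54/47
row 3: denom=10−3·18/47=416/47; d'=(2−3·-54/47)/(416/47)=8/13
back: M3=8/13
back: M2=-54/47−18/47·8/13=-18/13
back: M1=1−1/6·-18/13=16/13
M: M0=0, M1=16/13, M2=-18/13, M3=8/13, M4=0
seg 0: a=-4, c=M0/2=0, d=(M1−M0)/(6·2)=4/39, b=Δ0−h0·(2M0+M1)/6=23/39
seg 1: a=-2, c=M1/2=8/13, d=(M2−M1)/(6·1)=-17/39, b=Δ1−h1·(2M1+M2)/6=71/39
seg 2: a=0, c=M2/2=-9/13, d=(M3−M2)/(6·3)=1/9, b=Δ2−h2·(2M2+M3)/6=68/39
seg 3: a=2, c=M3/2=4/13, d=(M4−M3)/(6·2)=-2/39, b=Δ3−h3·(2M3+M4)/6=23/39
t_q=15/2 → seg 3, τ=3/2; S=2+23/39·τ+4/13·τ²+-2/39·τ³=177/52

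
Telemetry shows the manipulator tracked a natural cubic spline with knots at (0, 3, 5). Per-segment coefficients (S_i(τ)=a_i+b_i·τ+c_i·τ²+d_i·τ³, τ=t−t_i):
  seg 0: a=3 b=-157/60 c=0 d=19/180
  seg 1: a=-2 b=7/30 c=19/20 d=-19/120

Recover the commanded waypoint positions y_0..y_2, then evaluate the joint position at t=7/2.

y_0 = S_0(0) = a_0 = 3
y_1 = S_1(0) = a_1 = -2
y_2 = S_1(2) = 1
t_q=7/2 is in segment 1 (τ=1/2); S_1(τ)=-533/320

y_0=3 y_1=-2 y_2=1
S(7/2) = -533/320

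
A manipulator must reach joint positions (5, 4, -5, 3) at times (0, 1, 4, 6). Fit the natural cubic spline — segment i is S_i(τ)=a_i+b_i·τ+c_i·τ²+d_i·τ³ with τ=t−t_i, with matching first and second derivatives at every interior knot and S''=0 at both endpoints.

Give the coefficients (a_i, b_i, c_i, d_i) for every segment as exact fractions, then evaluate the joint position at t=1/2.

  seg 0: a=5 b=-30/71 c=0 d=-41/71
  seg 1: a=4 b=-153/71 c=-123/71 d=103/213
  seg 2: a=-5 b=36/71 c=186/71 d=-31/71
S(1/2) = 2679/568

Δ: Δ0=-1, Δ1=-3, Δ2=4
row 1: diag=8, rhs=-12; c'=3/8, d'=-3/2
row 2: denom=10−3·3/8=71/8; d'=(42−3·-3/2)/(71/8)=372/71
back: M2=372/71
back: M1=-3/2−3/8·372/71=-246/71
M: M0=0, M1=-246/71, M2=372/71, M3=0
seg 0: a=5, c=M0/2=0, d=(M1−M0)/(6·1)=-41/71, b=Δ0−h0·(2M0+M1)/6=-30/71
seg 1: a=4, c=M1/2=-123/71, d=(M2−M1)/(6·3)=103/213, b=Δ1−h1·(2M1+M2)/6=-153/71
seg 2: a=-5, c=M2/2=186/71, d=(M3−M2)/(6·2)=-31/71, b=Δ2−h2·(2M2+M3)/6=36/71
t_q=1/2 → seg 0, τ=1/2; S=5+-30/71·τ+0·τ²+-41/71·τ³=2679/568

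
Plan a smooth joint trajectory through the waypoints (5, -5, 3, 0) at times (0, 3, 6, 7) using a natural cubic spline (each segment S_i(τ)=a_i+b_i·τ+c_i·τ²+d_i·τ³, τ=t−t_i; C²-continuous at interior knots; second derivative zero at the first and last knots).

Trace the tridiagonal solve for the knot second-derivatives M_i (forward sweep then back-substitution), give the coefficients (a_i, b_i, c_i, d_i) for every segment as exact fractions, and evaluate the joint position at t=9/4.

  seg 0: a=5 b=-485/87 c=0 d=65/261
  seg 1: a=-5 b=100/87 c=65/29 d=-151/261
  seg 2: a=3 b=-89/87 c=-86/29 d=86/87
S(9/4) = -8735/1856

Δ: Δ0=-10/3, Δ1=8/3, Δ2=-3
row 1: diag=12, rhs=36; c'=1/4, d'=3
row 2: denom=8−3·1/4=29/4; d'=(-34−3·3)/(29/4)=-172/29
back: M2=-172/29
back: M1=3−1/4·-172/29=130/29
M: M0=0, M1=130/29, M2=-172/29, M3=0
seg 0: a=5, c=M0/2=0, d=(M1−M0)/(6·3)=65/261, b=Δ0−h0·(2M0+M1)/6=-485/87
seg 1: a=-5, c=M1/2=65/29, d=(M2−M1)/(6·3)=-151/261, b=Δ1−h1·(2M1+M2)/6=100/87
seg 2: a=3, c=M2/2=-86/29, d=(M3−M2)/(6·1)=86/87, b=Δ2−h2·(2M2+M3)/6=-89/87
t_q=9/4 → seg 0, τ=9/4; S=5+-485/87·τ+0·τ²+65/261·τ³=-8735/1856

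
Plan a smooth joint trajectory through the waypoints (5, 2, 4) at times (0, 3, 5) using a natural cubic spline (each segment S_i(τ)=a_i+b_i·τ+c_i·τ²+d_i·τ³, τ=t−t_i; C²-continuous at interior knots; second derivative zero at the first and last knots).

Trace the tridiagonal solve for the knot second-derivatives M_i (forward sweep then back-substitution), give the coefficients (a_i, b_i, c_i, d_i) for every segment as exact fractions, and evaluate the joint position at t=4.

Δ: Δ0=-1, Δ1=1
row 1: diag=10, rhs=12; c'=1/5, d'=6/5
back: M1=6/5
M: M0=0, M1=6/5, M2=0
seg 0: a=5, c=M0/2=0, d=(M1−M0)/(6·3)=1/15, b=Δ0−h0·(2M0+M1)/6=-8/5
seg 1: a=2, c=M1/2=3/5, d=(M2−M1)/(6·2)=-1/10, b=Δ1−h1·(2M1+M2)/6=1/5
t_q=4 → seg 1, τ=1; S=2+1/5·τ+3/5·τ²+-1/10·τ³=27/10

  seg 0: a=5 b=-8/5 c=0 d=1/15
  seg 1: a=2 b=1/5 c=3/5 d=-1/10
S(4) = 27/10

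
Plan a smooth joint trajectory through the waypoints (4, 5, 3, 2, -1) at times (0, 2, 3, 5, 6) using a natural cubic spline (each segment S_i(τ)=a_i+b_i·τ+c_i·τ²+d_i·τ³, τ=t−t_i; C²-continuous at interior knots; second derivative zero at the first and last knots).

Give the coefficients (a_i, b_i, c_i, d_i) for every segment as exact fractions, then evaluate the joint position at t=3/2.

Δ: Δ0=1/2, Δ1=-2, Δ2=-1/2, Δ3=-3
row 1: diag=6, rhs=-15; c'=1/6, d'=-5/2
row 2: denom=6−1·1/6=35/6; d'=(9−1·-5/2)/(35/6)=69/35
row 3: denom=6−2·12/35=186/35; d'=(-15−2·69/35)/(186/35)=-221/62
back: M3=-221/62
back: M2=69/35−12/35·-221/62=99/31
back: M1=-5/2−1/6·99/31=-94/31
M: M0=0, M1=-94/31, M2=99/31, M3=-221/62, M4=0
seg 0: a=4, c=M0/2=0, d=(M1−M0)/(6·2)=-47/186, b=Δ0−h0·(2M0+M1)/6=281/186
seg 1: a=5, c=M1/2=-47/31, d=(M2−M1)/(6·1)=193/186, b=Δ1−h1·(2M1+M2)/6=-283/186
seg 2: a=3, c=M2/2=99/62, d=(M3−M2)/(6·2)=-419/744, b=Δ2−h2·(2M2+M3)/6=-134/93
seg 3: a=2, c=M3/2=-221/124, d=(M4−M3)/(6·1)=221/372, b=Δ3−h3·(2M3+M4)/6=-337/186
t_q=3/2 → seg 0, τ=3/2; S=4+281/186·τ+0·τ²+-47/186·τ³=2685/496

  seg 0: a=4 b=281/186 c=0 d=-47/186
  seg 1: a=5 b=-283/186 c=-47/31 d=193/186
  seg 2: a=3 b=-134/93 c=99/62 d=-419/744
  seg 3: a=2 b=-337/186 c=-221/124 d=221/372
S(3/2) = 2685/496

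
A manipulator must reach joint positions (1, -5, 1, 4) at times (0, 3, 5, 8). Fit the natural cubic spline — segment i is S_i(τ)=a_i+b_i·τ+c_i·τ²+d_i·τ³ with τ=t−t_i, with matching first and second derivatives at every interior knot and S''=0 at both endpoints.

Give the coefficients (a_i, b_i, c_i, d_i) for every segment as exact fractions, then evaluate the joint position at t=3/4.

Δ: Δ0=-2, Δ1=3, Δ2=1
row 1: diag=10, rhs=30; c'=1/5, d'=3
row 2: denom=10−2·1/5=48/5; d'=(-12−2·3)/(48/5)=-15/8
back: M2=-15/8
back: M1=3−1/5·-15/8=27/8
M: M0=0, M1=27/8, M2=-15/8, M3=0
seg 0: a=1, c=M0/2=0, d=(M1−M0)/(6·3)=3/16, b=Δ0−h0·(2M0+M1)/6=-59/16
seg 1: a=-5, c=M1/2=27/16, d=(M2−M1)/(6·2)=-7/16, b=Δ1−h1·(2M1+M2)/6=11/8
seg 2: a=1, c=M2/2=-15/16, d=(M3−M2)/(6·3)=5/48, b=Δ2−h2·(2M2+M3)/6=23/8
t_q=3/4 → seg 0, τ=3/4; S=1+-59/16·τ+0·τ²+3/16·τ³=-1727/1024

  seg 0: a=1 b=-59/16 c=0 d=3/16
  seg 1: a=-5 b=11/8 c=27/16 d=-7/16
  seg 2: a=1 b=23/8 c=-15/16 d=5/48
S(3/4) = -1727/1024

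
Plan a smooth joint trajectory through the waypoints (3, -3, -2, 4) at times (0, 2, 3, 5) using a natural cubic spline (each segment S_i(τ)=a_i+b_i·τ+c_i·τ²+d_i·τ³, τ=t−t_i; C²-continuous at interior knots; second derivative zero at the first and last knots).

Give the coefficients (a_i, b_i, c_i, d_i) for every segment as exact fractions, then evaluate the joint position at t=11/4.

  seg 0: a=3 b=-149/35 c=0 d=11/35
  seg 1: a=-3 b=-17/35 c=66/35 d=-2/5
  seg 2: a=-2 b=73/35 c=24/35 d=-4/35
S(11/4) = -2769/1120

Δ: Δ0=-3, Δ1=1, Δ2=3
row 1: diag=6, rhs=24; c'=1/6, d'=4
row 2: denom=6−1·1/6=35/6; d'=(12−1·4)/(35/6)=48/35
back: M2=48/35
back: M1=4−1/6·48/35=132/35
M: M0=0, M1=132/35, M2=48/35, M3=0
seg 0: a=3, c=M0/2=0, d=(M1−M0)/(6·2)=11/35, b=Δ0−h0·(2M0+M1)/6=-149/35
seg 1: a=-3, c=M1/2=66/35, d=(M2−M1)/(6·1)=-2/5, b=Δ1−h1·(2M1+M2)/6=-17/35
seg 2: a=-2, c=M2/2=24/35, d=(M3−M2)/(6·2)=-4/35, b=Δ2−h2·(2M2+M3)/6=73/35
t_q=11/4 → seg 1, τ=3/4; S=-3+-17/35·τ+66/35·τ²+-2/5·τ³=-2769/1120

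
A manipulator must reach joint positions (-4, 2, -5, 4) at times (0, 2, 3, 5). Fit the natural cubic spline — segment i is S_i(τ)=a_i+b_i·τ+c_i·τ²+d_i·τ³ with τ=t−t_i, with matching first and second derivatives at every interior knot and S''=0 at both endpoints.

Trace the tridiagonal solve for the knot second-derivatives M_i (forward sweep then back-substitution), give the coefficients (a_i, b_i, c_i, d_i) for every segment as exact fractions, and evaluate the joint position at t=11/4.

Δ: Δ0=3, Δ1=-7, Δ2=9/2
row 1: diag=6, rhs=-60; c'=1/6, d'=-10
row 2: denom=6−1·1/6=35/6; d'=(69−1·-10)/(35/6)=474/35
back: M2=474/35
back: M1=-10−1/6·474/35=-429/35
M: M0=0, M1=-429/35, M2=474/35, M3=0
seg 0: a=-4, c=M0/2=0, d=(M1−M0)/(6·2)=-143/140, b=Δ0−h0·(2M0+M1)/6=248/35
seg 1: a=2, c=M1/2=-429/70, d=(M2−M1)/(6·1)=43/10, b=Δ1−h1·(2M1+M2)/6=-181/35
seg 2: a=-5, c=M2/2=237/35, d=(M3−M2)/(6·2)=-79/70, b=Δ2−h2·(2M2+M3)/6=-317/70
t_q=11/4 → seg 1, τ=3/4; S=2+-181/35·τ+-429/70·τ²+43/10·τ³=-15733/4480

  seg 0: a=-4 b=248/35 c=0 d=-143/140
  seg 1: a=2 b=-181/35 c=-429/70 d=43/10
  seg 2: a=-5 b=-317/70 c=237/35 d=-79/70
S(11/4) = -15733/4480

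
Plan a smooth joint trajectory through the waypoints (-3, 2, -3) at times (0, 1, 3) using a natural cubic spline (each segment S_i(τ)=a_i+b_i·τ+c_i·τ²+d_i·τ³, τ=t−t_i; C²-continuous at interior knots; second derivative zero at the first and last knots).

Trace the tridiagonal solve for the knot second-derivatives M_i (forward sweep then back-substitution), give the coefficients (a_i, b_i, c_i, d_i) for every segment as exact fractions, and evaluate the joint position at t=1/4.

Δ: Δ0=5, Δ1=-5/2
row 1: diag=6, rhs=-45; c'=1/3, d'=-15/2
back: M1=-15/2
M: M0=0, M1=-15/2, M2=0
seg 0: a=-3, c=M0/2=0, d=(M1−M0)/(6·1)=-5/4, b=Δ0−h0·(2M0+M1)/6=25/4
seg 1: a=2, c=M1/2=-15/4, d=(M2−M1)/(6·2)=5/8, b=Δ1−h1·(2M1+M2)/6=5/2
t_q=1/4 → seg 0, τ=1/4; S=-3+25/4·τ+0·τ²+-5/4·τ³=-373/256

  seg 0: a=-3 b=25/4 c=0 d=-5/4
  seg 1: a=2 b=5/2 c=-15/4 d=5/8
S(1/4) = -373/256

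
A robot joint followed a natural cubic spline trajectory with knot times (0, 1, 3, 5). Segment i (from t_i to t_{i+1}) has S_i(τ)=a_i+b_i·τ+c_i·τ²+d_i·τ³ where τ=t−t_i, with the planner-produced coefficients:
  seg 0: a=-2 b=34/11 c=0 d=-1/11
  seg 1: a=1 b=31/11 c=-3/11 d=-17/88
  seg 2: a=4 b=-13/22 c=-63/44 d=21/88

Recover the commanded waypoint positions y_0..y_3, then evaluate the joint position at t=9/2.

y_0 = S_0(0) = a_0 = -2
y_1 = S_1(0) = a_1 = 1
y_2 = S_2(0) = a_2 = 4
y_3 = S_2(2) = -1
t_q=9/2 is in segment 2 (τ=3/2); S_2(τ)=491/704

y_0=-2 y_1=1 y_2=4 y_3=-1
S(9/2) = 491/704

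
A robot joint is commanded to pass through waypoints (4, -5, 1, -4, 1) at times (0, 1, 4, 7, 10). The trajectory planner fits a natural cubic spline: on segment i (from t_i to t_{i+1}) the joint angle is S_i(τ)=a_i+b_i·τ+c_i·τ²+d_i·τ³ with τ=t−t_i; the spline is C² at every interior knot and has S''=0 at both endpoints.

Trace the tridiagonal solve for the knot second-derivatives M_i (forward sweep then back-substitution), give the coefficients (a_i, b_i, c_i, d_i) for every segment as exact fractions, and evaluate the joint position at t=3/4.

Δ: Δ0=-9, Δ1=2, Δ2=-5/3, Δ3=5/3
row 1: diag=8, rhs=66; c'=3/8, d'=33/4
row 2: denom=12−3·3/8=87/8; d'=(-22−3·33/4)/(87/8)=-374/87
row 3: denom=12−3·8/29=324/29; d'=(20−3·-374/87)/(324/29)=53/18
back: M3=53/18
back: M2=-374/87−8/29·53/18=-46/9
back: M1=33/4−3/8·-46/9=61/6
M: M0=0, M1=61/6, M2=-46/9, M3=53/18, M4=0
seg 0: a=4, c=M0/2=0, d=(M1−M0)/(6·1)=61/36, b=Δ0−h0·(2M0+M1)/6=-385/36
seg 1: a=-5, c=M1/2=61/12, d=(M2−M1)/(6·3)=-275/324, b=Δ1−h1·(2M1+M2)/6=-101/18
seg 2: a=1, c=M2/2=-23/9, d=(M3−M2)/(6·3)=145/324, b=Δ2−h2·(2M2+M3)/6=71/36
seg 3: a=-4, c=M3/2=53/36, d=(M4−M3)/(6·3)=-53/324, b=Δ3−h3·(2M3+M4)/6=-23/18
t_q=3/4 → seg 0, τ=3/4; S=4+-385/36·τ+0·τ²+61/36·τ³=-2539/768

  seg 0: a=4 b=-385/36 c=0 d=61/36
  seg 1: a=-5 b=-101/18 c=61/12 d=-275/324
  seg 2: a=1 b=71/36 c=-23/9 d=145/324
  seg 3: a=-4 b=-23/18 c=53/36 d=-53/324
S(3/4) = -2539/768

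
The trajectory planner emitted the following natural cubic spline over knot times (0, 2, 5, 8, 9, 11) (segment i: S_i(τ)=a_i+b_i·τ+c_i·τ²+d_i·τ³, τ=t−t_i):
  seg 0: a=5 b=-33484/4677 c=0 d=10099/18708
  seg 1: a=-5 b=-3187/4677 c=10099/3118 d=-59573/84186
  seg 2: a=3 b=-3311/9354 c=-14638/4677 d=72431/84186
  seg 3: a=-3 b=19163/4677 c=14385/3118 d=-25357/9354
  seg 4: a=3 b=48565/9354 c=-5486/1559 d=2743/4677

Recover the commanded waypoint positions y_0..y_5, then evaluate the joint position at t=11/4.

y_0=5 y_1=-5 y_2=3 y_3=-3 y_4=3 y_5=4
S(11/4) = -795753/199552

y_0 = S_0(0) = a_0 = 5
y_1 = S_1(0) = a_1 = -5
y_2 = S_2(0) = a_2 = 3
y_3 = S_3(0) = a_3 = -3
y_4 = S_4(0) = a_4 = 3
y_5 = S_4(2) = 4
t_q=11/4 is in segment 1 (τ=3/4); S_1(τ)=-795753/199552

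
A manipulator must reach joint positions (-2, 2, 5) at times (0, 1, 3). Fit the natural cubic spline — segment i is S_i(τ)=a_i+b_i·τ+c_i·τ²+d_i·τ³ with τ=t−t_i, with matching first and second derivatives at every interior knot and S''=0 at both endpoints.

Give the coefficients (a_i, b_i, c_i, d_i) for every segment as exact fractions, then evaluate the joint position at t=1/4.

Δ: Δ0=4, Δ1=3/2
row 1: diag=6, rhs=-15; c'=1/3, d'=-5/2
back: M1=-5/2
M: M0=0, M1=-5/2, M2=0
seg 0: a=-2, c=M0/2=0, d=(M1−M0)/(6·1)=-5/12, b=Δ0−h0·(2M0+M1)/6=53/12
seg 1: a=2, c=M1/2=-5/4, d=(M2−M1)/(6·2)=5/24, b=Δ1−h1·(2M1+M2)/6=19/6
t_q=1/4 → seg 0, τ=1/4; S=-2+53/12·τ+0·τ²+-5/12·τ³=-231/256

  seg 0: a=-2 b=53/12 c=0 d=-5/12
  seg 1: a=2 b=19/6 c=-5/4 d=5/24
S(1/4) = -231/256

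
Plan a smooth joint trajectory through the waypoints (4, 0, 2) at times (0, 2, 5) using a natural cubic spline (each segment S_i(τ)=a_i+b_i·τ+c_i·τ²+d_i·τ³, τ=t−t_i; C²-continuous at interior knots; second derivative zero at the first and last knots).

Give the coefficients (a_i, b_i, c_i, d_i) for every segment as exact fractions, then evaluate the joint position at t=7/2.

  seg 0: a=4 b=-38/15 c=0 d=2/15
  seg 1: a=0 b=-14/15 c=4/5 d=-4/45
S(7/2) = 1/10

Δ: Δ0=-2, Δ1=2/3
row 1: diag=10, rhs=16; c'=3/10, d'=8/5
back: M1=8/5
M: M0=0, M1=8/5, M2=0
seg 0: a=4, c=M0/2=0, d=(M1−M0)/(6·2)=2/15, b=Δ0−h0·(2M0+M1)/6=-38/15
seg 1: a=0, c=M1/2=4/5, d=(M2−M1)/(6·3)=-4/45, b=Δ1−h1·(2M1+M2)/6=-14/15
t_q=7/2 → seg 1, τ=3/2; S=0+-14/15·τ+4/5·τ²+-4/45·τ³=1/10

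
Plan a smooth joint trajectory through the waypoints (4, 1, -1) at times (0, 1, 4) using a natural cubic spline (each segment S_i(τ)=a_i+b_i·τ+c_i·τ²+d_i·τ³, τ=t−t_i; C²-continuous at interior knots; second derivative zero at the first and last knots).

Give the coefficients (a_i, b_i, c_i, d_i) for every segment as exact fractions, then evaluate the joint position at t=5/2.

  seg 0: a=4 b=-79/24 c=0 d=7/24
  seg 1: a=1 b=-29/12 c=7/8 d=-7/72
S(5/2) = -63/64

Δ: Δ0=-3, Δ1=-2/3
row 1: diag=8, rhs=14; c'=3/8, d'=7/4
back: M1=7/4
M: M0=0, M1=7/4, M2=0
seg 0: a=4, c=M0/2=0, d=(M1−M0)/(6·1)=7/24, b=Δ0−h0·(2M0+M1)/6=-79/24
seg 1: a=1, c=M1/2=7/8, d=(M2−M1)/(6·3)=-7/72, b=Δ1−h1·(2M1+M2)/6=-29/12
t_q=5/2 → seg 1, τ=3/2; S=1+-29/12·τ+7/8·τ²+-7/72·τ³=-63/64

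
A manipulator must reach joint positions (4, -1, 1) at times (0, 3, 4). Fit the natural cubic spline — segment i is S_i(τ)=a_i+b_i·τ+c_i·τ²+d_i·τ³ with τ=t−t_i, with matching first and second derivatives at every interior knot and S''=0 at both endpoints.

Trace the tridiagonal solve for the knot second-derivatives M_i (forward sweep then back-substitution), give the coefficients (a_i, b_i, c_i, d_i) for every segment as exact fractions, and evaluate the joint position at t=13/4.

  seg 0: a=4 b=-73/24 c=0 d=11/72
  seg 1: a=-1 b=13/12 c=11/8 d=-11/24
S(13/4) = -333/512

Δ: Δ0=-5/3, Δ1=2
row 1: diag=8, rhs=22; c'=1/8, d'=11/4
back: M1=11/4
M: M0=0, M1=11/4, M2=0
seg 0: a=4, c=M0/2=0, d=(M1−M0)/(6·3)=11/72, b=Δ0−h0·(2M0+M1)/6=-73/24
seg 1: a=-1, c=M1/2=11/8, d=(M2−M1)/(6·1)=-11/24, b=Δ1−h1·(2M1+M2)/6=13/12
t_q=13/4 → seg 1, τ=1/4; S=-1+13/12·τ+11/8·τ²+-11/24·τ³=-333/512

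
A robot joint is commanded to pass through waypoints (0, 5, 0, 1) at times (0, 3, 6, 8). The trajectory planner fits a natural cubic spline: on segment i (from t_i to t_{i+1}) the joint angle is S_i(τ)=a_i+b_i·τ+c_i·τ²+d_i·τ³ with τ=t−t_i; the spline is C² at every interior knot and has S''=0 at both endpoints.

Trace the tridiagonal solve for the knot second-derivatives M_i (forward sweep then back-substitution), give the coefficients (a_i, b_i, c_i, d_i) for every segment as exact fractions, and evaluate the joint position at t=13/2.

Δ: Δ0=5/3, Δ1=-5/3, Δ2=1/2
row 1: diag=12, rhs=-20; c'=1/4, d'=-5/3
row 2: denom=10−3·1/4=37/4; d'=(13−3·-5/3)/(37/4)=72/37
back: M2=72/37
back: M1=-5/3−1/4·72/37=-239/111
M: M0=0, M1=-239/111, M2=72/37, M3=0
seg 0: a=0, c=M0/2=0, d=(M1−M0)/(6·3)=-239/1998, b=Δ0−h0·(2M0+M1)/6=203/74
seg 1: a=5, c=M1/2=-239/222, d=(M2−M1)/(6·3)=455/1998, b=Δ1−h1·(2M1+M2)/6=-18/37
seg 2: a=0, c=M2/2=36/37, d=(M3−M2)/(6·2)=-6/37, b=Δ2−h2·(2M2+M3)/6=-59/74
t_q=13/2 → seg 2, τ=1/2; S=0+-59/74·τ+36/37·τ²+-6/37·τ³=-13/74

  seg 0: a=0 b=203/74 c=0 d=-239/1998
  seg 1: a=5 b=-18/37 c=-239/222 d=455/1998
  seg 2: a=0 b=-59/74 c=36/37 d=-6/37
S(13/2) = -13/74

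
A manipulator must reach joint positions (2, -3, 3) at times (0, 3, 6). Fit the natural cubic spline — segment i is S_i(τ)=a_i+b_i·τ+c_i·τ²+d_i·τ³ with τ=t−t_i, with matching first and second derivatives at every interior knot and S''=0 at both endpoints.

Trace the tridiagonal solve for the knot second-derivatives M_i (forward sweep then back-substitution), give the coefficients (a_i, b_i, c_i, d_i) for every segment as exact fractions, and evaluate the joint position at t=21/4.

Δ: Δ0=-5/3, Δ1=2
row 1: diag=12, rhs=22; c'=1/4, d'=11/6
back: M1=11/6
M: M0=0, M1=11/6, M2=0
seg 0: a=2, c=M0/2=0, d=(M1−M0)/(6·3)=11/108, b=Δ0−h0·(2M0+M1)/6=-31/12
seg 1: a=-3, c=M1/2=11/12, d=(M2−M1)/(6·3)=-11/108, b=Δ1−h1·(2M1+M2)/6=1/6
t_q=21/4 → seg 1, τ=9/4; S=-3+1/6·τ+11/12·τ²+-11/108·τ³=219/256

  seg 0: a=2 b=-31/12 c=0 d=11/108
  seg 1: a=-3 b=1/6 c=11/12 d=-11/108
S(21/4) = 219/256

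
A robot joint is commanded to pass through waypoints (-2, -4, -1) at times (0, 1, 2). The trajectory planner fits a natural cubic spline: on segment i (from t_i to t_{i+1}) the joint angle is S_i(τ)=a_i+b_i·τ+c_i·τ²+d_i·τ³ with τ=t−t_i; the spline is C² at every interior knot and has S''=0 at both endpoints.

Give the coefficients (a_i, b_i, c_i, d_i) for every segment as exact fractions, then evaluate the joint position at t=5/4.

Δ: Δ0=-2, Δ1=3
row 1: diag=4, rhs=30; c'=1/4, d'=15/2
back: M1=15/2
M: M0=0, M1=15/2, M2=0
seg 0: a=-2, c=M0/2=0, d=(M1−M0)/(6·1)=5/4, b=Δ0−h0·(2M0+M1)/6=-13/4
seg 1: a=-4, c=M1/2=15/4, d=(M2−M1)/(6·1)=-5/4, b=Δ1−h1·(2M1+M2)/6=1/2
t_q=5/4 → seg 1, τ=1/4; S=-4+1/2·τ+15/4·τ²+-5/4·τ³=-937/256

  seg 0: a=-2 b=-13/4 c=0 d=5/4
  seg 1: a=-4 b=1/2 c=15/4 d=-5/4
S(5/4) = -937/256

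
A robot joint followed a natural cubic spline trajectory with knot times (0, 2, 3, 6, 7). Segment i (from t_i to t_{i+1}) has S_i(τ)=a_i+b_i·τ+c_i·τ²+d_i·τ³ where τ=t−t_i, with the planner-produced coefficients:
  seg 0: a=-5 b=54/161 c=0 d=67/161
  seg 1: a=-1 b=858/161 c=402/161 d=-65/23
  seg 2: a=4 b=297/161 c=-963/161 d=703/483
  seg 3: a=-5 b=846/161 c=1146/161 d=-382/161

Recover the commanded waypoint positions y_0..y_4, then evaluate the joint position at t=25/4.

y_0=-5 y_1=-1 y_2=4 y_3=-5 y_4=5
S(25/4) = -2413/736

y_0 = S_0(0) = a_0 = -5
y_1 = S_1(0) = a_1 = -1
y_2 = S_2(0) = a_2 = 4
y_3 = S_3(0) = a_3 = -5
y_4 = S_3(1) = 5
t_q=25/4 is in segment 3 (τ=1/4); S_3(τ)=-2413/736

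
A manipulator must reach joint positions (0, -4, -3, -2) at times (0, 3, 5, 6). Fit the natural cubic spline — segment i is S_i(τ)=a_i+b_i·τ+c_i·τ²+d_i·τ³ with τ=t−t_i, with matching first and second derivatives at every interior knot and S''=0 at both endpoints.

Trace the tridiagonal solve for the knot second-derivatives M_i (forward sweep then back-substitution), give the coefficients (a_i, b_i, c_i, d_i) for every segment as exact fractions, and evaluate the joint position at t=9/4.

  seg 0: a=0 b=-157/84 c=0 d=5/84
  seg 1: a=-4 b=-11/42 c=15/28 d=-13/168
  seg 2: a=-3 b=20/21 c=1/14 d=-1/42
S(9/4) = -903/256

Δ: Δ0=-4/3, Δ1=1/2, Δ2=1
row 1: diag=10, rhs=11; c'=1/5, d'=11/10
row 2: denom=6−2·1/5=28/5; d'=(3−2·11/10)/(28/5)=1/7
back: M2=1/7
back: M1=11/10−1/5·1/7=15/14
M: M0=0, M1=15/14, M2=1/7, M3=0
seg 0: a=0, c=M0/2=0, d=(M1−M0)/(6·3)=5/84, b=Δ0−h0·(2M0+M1)/6=-157/84
seg 1: a=-4, c=M1/2=15/28, d=(M2−M1)/(6·2)=-13/168, b=Δ1−h1·(2M1+M2)/6=-11/42
seg 2: a=-3, c=M2/2=1/14, d=(M3−M2)/(6·1)=-1/42, b=Δ2−h2·(2M2+M3)/6=20/21
t_q=9/4 → seg 0, τ=9/4; S=0+-157/84·τ+0·τ²+5/84·τ³=-903/256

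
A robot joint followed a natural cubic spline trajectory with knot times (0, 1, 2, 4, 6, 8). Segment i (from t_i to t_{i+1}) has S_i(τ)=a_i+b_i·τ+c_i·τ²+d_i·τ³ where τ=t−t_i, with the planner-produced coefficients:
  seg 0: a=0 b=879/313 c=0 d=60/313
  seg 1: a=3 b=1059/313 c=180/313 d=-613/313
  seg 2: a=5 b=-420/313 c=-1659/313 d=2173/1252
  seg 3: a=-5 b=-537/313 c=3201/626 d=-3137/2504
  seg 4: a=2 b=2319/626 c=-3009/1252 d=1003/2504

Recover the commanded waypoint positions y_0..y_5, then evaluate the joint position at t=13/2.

y_0=0 y_1=3 y_2=5 y_3=-5 y_4=2 y_5=3
S(13/2) = 66135/20032

y_0 = S_0(0) = a_0 = 0
y_1 = S_1(0) = a_1 = 3
y_2 = S_2(0) = a_2 = 5
y_3 = S_3(0) = a_3 = -5
y_4 = S_4(0) = a_4 = 2
y_5 = S_4(2) = 3
t_q=13/2 is in segment 4 (τ=1/2); S_4(τ)=66135/20032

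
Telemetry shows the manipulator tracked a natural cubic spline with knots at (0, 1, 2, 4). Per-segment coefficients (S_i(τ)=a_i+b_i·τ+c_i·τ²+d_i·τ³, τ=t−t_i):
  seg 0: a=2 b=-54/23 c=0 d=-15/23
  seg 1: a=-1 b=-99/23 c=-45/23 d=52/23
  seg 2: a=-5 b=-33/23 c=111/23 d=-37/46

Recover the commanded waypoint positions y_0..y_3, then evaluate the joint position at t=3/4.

y_0=2 y_1=-1 y_2=-5 y_3=5
S(3/4) = -53/1472

y_0 = S_0(0) = a_0 = 2
y_1 = S_1(0) = a_1 = -1
y_2 = S_2(0) = a_2 = -5
y_3 = S_2(2) = 5
t_q=3/4 is in segment 0 (τ=3/4); S_0(τ)=-53/1472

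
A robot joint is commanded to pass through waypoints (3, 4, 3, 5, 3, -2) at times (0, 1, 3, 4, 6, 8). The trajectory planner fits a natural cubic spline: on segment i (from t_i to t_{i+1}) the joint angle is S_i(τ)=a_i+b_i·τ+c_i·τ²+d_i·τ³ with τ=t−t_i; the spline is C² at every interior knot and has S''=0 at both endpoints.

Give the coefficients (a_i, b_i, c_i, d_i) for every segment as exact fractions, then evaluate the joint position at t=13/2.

  seg 0: a=3 b=59/40 c=0 d=-19/40
  seg 1: a=4 b=1/20 c=-57/40 d=23/40
  seg 2: a=3 b=5/4 c=81/40 d=-51/40
  seg 3: a=5 b=59/40 c=-9/5 d=9/32
  seg 4: a=3 b=-47/20 c=-9/80 d=3/160
S(13/2) = 2303/1280

Δ: Δ0=1, Δ1=-1/2, Δ2=2, Δ3=-1, Δ4=-5/2
row 1: diag=6, rhs=-9; c'=1/3, d'=-3/2
row 2: denom=6−2·1/3=16/3; d'=(15−2·-3/2)/(16/3)=27/8
row 3: denom=6−1·3/16=93/16; d'=(-18−1·27/8)/(93/16)=-114/31
row 4: denom=8−2·32/93=680/93; d'=(-9−2·-114/31)/(680/93)=-9/40
back: M4=-9/40
back: M3=-114/31−32/93·-9/40=-18/5
back: M2=27/8−3/16·-18/5=81/20
back: M1=-3/2−1/3·81/20=-57/20
M: M0=0, M1=-57/20, M2=81/20, M3=-18/5, M4=-9/40, M5=0
seg 0: a=3, c=M0/2=0, d=(M1−M0)/(6·1)=-19/40, b=Δ0−h0·(2M0+M1)/6=59/40
seg 1: a=4, c=M1/2=-57/40, d=(M2−M1)/(6·2)=23/40, b=Δ1−h1·(2M1+M2)/6=1/20
seg 2: a=3, c=M2/2=81/40, d=(M3−M2)/(6·1)=-51/40, b=Δ2−h2·(2M2+M3)/6=5/4
seg 3: a=5, c=M3/2=-9/5, d=(M4−M3)/(6·2)=9/32, b=Δ3−h3·(2M3+M4)/6=59/40
seg 4: a=3, c=M4/2=-9/80, d=(M5−M4)/(6·2)=3/160, b=Δ4−h4·(2M4+M5)/6=-47/20
t_q=13/2 → seg 4, τ=1/2; S=3+-47/20·τ+-9/80·τ²+3/160·τ³=2303/1280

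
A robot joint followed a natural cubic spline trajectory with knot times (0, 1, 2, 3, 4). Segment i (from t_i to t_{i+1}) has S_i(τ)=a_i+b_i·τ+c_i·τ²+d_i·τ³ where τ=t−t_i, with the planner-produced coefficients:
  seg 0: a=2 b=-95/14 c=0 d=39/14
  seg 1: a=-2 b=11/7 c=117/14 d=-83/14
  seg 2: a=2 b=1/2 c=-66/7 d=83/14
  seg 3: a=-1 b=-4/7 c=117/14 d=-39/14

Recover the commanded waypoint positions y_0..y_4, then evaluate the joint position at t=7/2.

y_0=2 y_1=-2 y_2=2 y_3=-1 y_4=4
S(7/2) = 51/112

y_0 = S_0(0) = a_0 = 2
y_1 = S_1(0) = a_1 = -2
y_2 = S_2(0) = a_2 = 2
y_3 = S_3(0) = a_3 = -1
y_4 = S_3(1) = 4
t_q=7/2 is in segment 3 (τ=1/2); S_3(τ)=51/112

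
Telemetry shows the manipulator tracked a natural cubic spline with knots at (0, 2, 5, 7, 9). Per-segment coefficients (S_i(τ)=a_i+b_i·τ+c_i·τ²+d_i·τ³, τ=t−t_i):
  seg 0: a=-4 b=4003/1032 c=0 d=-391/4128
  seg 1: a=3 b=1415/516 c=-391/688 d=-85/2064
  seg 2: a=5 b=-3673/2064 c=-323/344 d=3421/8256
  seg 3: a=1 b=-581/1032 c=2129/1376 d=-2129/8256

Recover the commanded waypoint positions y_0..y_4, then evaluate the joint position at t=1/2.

y_0 = S_0(0) = a_0 = -4
y_1 = S_1(0) = a_1 = 3
y_2 = S_2(0) = a_2 = 5
y_3 = S_3(0) = a_3 = 1
y_4 = S_3(2) = 4
t_q=1/2 is in segment 0 (τ=1/2); S_0(τ)=-22813/11008

y_0=-4 y_1=3 y_2=5 y_3=1 y_4=4
S(1/2) = -22813/11008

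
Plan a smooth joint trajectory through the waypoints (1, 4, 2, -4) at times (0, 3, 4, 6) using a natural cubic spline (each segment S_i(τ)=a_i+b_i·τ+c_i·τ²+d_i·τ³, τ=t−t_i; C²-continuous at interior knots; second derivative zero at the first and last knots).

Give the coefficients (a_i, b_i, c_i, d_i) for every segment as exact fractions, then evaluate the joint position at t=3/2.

  seg 0: a=1 b=98/47 c=0 d=-17/141
  seg 1: a=4 b=-55/47 c=-51/47 d=12/47
  seg 2: a=2 b=-121/47 c=-15/47 d=5/94
S(3/2) = 1399/376

Δ: Δ0=1, Δ1=-2, Δ2=-3
row 1: diag=8, rhs=-18; c'=1/8, d'=-9/4
row 2: denom=6−1·1/8=47/8; d'=(-6−1·-9/4)/(47/8)=-30/47
back: M2=-30/47
back: M1=-9/4−1/8·-30/47=-102/47
M: M0=0, M1=-102/47, M2=-30/47, M3=0
seg 0: a=1, c=M0/2=0, d=(M1−M0)/(6·3)=-17/141, b=Δ0−h0·(2M0+M1)/6=98/47
seg 1: a=4, c=M1/2=-51/47, d=(M2−M1)/(6·1)=12/47, b=Δ1−h1·(2M1+M2)/6=-55/47
seg 2: a=2, c=M2/2=-15/47, d=(M3−M2)/(6·2)=5/94, b=Δ2−h2·(2M2+M3)/6=-121/47
t_q=3/2 → seg 0, τ=3/2; S=1+98/47·τ+0·τ²+-17/141·τ³=1399/376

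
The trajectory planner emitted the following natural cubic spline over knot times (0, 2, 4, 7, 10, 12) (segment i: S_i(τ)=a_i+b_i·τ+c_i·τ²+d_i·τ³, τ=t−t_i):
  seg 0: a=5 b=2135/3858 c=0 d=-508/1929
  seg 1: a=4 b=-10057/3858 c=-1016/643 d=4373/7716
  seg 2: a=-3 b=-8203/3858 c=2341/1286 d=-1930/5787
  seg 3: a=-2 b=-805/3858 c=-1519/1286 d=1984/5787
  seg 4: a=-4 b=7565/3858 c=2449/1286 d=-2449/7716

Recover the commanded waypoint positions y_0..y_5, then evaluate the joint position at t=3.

y_0 = S_0(0) = a_0 = 5
y_1 = S_1(0) = a_1 = 4
y_2 = S_2(0) = a_2 = -3
y_3 = S_3(0) = a_3 = -2
y_4 = S_4(0) = a_4 = -4
y_5 = S_4(2) = 5
t_q=3 is in segment 1 (τ=1); S_1(τ)=977/2572

y_0=5 y_1=4 y_2=-3 y_3=-2 y_4=-4 y_5=5
S(3) = 977/2572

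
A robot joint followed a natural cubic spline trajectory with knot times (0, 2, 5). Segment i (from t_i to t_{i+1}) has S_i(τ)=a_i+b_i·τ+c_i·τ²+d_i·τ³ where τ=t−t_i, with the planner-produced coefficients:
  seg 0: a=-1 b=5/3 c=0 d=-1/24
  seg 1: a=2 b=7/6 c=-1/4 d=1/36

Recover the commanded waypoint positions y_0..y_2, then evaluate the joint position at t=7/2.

y_0 = S_0(0) = a_0 = -1
y_1 = S_1(0) = a_1 = 2
y_2 = S_1(3) = 4
t_q=7/2 is in segment 1 (τ=3/2); S_1(τ)=105/32

y_0=-1 y_1=2 y_2=4
S(7/2) = 105/32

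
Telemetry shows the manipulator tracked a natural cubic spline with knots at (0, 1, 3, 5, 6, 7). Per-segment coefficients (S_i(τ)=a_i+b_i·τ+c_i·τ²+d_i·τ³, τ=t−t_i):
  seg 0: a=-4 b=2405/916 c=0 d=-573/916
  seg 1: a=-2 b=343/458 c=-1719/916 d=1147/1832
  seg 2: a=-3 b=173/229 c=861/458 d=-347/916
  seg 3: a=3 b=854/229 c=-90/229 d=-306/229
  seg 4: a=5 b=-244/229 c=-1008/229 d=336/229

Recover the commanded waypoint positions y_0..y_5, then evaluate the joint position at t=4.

y_0 = S_0(0) = a_0 = -4
y_1 = S_1(0) = a_1 = -2
y_2 = S_2(0) = a_2 = -3
y_3 = S_3(0) = a_3 = 3
y_4 = S_4(0) = a_4 = 5
y_5 = S_4(1) = 1
t_q=4 is in segment 2 (τ=1); S_2(τ)=-681/916

y_0=-4 y_1=-2 y_2=-3 y_3=3 y_4=5 y_5=1
S(4) = -681/916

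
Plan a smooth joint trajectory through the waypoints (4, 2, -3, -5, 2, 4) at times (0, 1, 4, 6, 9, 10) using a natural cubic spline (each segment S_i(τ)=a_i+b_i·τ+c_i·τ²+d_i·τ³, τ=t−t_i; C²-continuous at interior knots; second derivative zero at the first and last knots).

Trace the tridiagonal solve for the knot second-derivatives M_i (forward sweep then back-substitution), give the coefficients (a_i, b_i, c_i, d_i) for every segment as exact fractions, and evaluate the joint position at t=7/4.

  seg 0: a=4 b=-1964/957 c=0 d=50/957
  seg 1: a=2 b=-1814/957 c=50/319 d=-7/261
  seg 2: a=-3 b=-1607/957 c=-27/319 d=7/33
  seg 3: a=-5 b=505/957 c=379/319 d=-17/87
  seg 4: a=2 b=2278/957 c=-182/319 d=182/957
S(7/4) = 13377/20416

Δ: Δ0=-2, Δ1=-5/3, Δ2=-1, Δ3=7/3, Δ4=2
row 1: diag=8, rhs=2; c'=3/8, d'=1/4
row 2: denom=10−3·3/8=71/8; d'=(4−3·1/4)/(71/8)=26/71
row 3: denom=10−2·16/71=678/71; d'=(20−2·26/71)/(678/71)=228/113
row 4: denom=8−3·71/226=1595/226; d'=(-2−3·228/113)/(1595/226)=-364/319
back: M4=-364/319
back: M3=228/113−71/226·-364/319=758/319
back: M2=26/71−16/71·758/319=-54/319
back: M1=1/4−3/8·-54/319=100/319
M: M0=0, M1=100/319, M2=-54/319, M3=758/319, M4=-364/319, M5=0
seg 0: a=4, c=M0/2=0, d=(M1−M0)/(6·1)=50/957, b=Δ0−h0·(2M0+M1)/6=-1964/957
seg 1: a=2, c=M1/2=50/319, d=(M2−M1)/(6·3)=-7/261, b=Δ1−h1·(2M1+M2)/6=-1814/957
seg 2: a=-3, c=M2/2=-27/319, d=(M3−M2)/(6·2)=7/33, b=Δ2−h2·(2M2+M3)/6=-1607/957
seg 3: a=-5, c=M3/2=379/319, d=(M4−M3)/(6·3)=-17/87, b=Δ3−h3·(2M3+M4)/6=505/957
seg 4: a=2, c=M4/2=-182/319, d=(M5−M4)/(6·1)=182/957, b=Δ4−h4·(2M4+M5)/6=2278/957
t_q=7/4 → seg 1, τ=3/4; S=2+-1814/957·τ+50/319·τ²+-7/261·τ³=13377/20416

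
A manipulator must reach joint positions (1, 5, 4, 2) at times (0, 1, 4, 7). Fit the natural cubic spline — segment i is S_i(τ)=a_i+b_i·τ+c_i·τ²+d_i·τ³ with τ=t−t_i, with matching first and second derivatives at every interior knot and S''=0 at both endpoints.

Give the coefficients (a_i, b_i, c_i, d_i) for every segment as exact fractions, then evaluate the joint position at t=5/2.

Δ: Δ0=4, Δ1=-1/3, Δ2=-2/3
row 1: diag=8, rhs=-26; c'=3/8, d'=-13/4
row 2: denom=12−3·3/8=87/8; d'=(-2−3·-13/4)/(87/8)=62/87
back: M2=62/87
back: M1=-13/4−3/8·62/87=-102/29
M: M0=0, M1=-102/29, M2=62/87, M3=0
seg 0: a=1, c=M0/2=0, d=(M1−M0)/(6·1)=-17/29, b=Δ0−h0·(2M0+M1)/6=133/29
seg 1: a=5, c=M1/2=-51/29, d=(M2−M1)/(6·3)=184/783, b=Δ1−h1·(2M1+M2)/6=82/29
seg 2: a=4, c=M2/2=31/87, d=(M3−M2)/(6·3)=-31/783, b=Δ2−h2·(2M2+M3)/6=-40/29
t_q=5/2 → seg 1, τ=3/2; S=5+82/29·τ+-51/29·τ²+184/783·τ³=705/116

  seg 0: a=1 b=133/29 c=0 d=-17/29
  seg 1: a=5 b=82/29 c=-51/29 d=184/783
  seg 2: a=4 b=-40/29 c=31/87 d=-31/783
S(5/2) = 705/116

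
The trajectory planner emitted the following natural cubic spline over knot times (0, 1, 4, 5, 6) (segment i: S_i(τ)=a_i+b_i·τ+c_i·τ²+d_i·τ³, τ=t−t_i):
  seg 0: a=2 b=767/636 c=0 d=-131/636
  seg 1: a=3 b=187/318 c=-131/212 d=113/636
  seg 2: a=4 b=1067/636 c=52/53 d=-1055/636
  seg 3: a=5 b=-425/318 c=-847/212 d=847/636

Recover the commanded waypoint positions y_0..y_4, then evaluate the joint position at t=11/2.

y_0=2 y_1=3 y_2=4 y_3=5 y_4=1
S(11/2) = 5935/1696

y_0 = S_0(0) = a_0 = 2
y_1 = S_1(0) = a_1 = 3
y_2 = S_2(0) = a_2 = 4
y_3 = S_3(0) = a_3 = 5
y_4 = S_3(1) = 1
t_q=11/2 is in segment 3 (τ=1/2); S_3(τ)=5935/1696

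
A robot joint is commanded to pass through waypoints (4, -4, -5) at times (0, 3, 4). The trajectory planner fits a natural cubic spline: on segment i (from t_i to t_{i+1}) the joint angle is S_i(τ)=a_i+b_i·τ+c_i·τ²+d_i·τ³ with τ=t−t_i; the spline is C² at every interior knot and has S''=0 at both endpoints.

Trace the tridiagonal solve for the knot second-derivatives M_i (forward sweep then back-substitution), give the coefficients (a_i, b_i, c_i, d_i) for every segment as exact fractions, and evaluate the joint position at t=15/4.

  seg 0: a=4 b=-79/24 c=0 d=5/72
  seg 1: a=-4 b=-17/12 c=5/8 d=-5/24
S(15/4) = -2457/512

Δ: Δ0=-8/3, Δ1=-1
row 1: diag=8, rhs=10; c'=1/8, d'=5/4
back: M1=5/4
M: M0=0, M1=5/4, M2=0
seg 0: a=4, c=M0/2=0, d=(M1−M0)/(6·3)=5/72, b=Δ0−h0·(2M0+M1)/6=-79/24
seg 1: a=-4, c=M1/2=5/8, d=(M2−M1)/(6·1)=-5/24, b=Δ1−h1·(2M1+M2)/6=-17/12
t_q=15/4 → seg 1, τ=3/4; S=-4+-17/12·τ+5/8·τ²+-5/24·τ³=-2457/512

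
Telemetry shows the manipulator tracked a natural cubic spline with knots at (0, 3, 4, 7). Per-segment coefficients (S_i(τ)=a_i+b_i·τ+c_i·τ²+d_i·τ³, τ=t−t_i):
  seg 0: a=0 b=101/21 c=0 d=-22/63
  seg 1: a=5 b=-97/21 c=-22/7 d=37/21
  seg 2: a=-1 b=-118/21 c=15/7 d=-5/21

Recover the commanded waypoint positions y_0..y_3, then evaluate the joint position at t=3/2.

y_0=0 y_1=5 y_2=-1 y_3=-5
S(3/2) = 169/28

y_0 = S_0(0) = a_0 = 0
y_1 = S_1(0) = a_1 = 5
y_2 = S_2(0) = a_2 = -1
y_3 = S_2(3) = -5
t_q=3/2 is in segment 0 (τ=3/2); S_0(τ)=169/28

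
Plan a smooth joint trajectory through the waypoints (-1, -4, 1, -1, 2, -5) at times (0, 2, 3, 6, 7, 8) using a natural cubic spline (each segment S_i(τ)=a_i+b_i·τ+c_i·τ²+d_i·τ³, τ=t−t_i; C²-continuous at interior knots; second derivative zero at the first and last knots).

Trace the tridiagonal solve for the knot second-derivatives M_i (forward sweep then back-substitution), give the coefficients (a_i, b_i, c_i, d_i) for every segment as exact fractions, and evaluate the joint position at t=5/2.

Δ: Δ0=-3/2, Δ1=5, Δ2=-2/3, Δ3=3, Δ4=-7
row 1: diag=6, rhs=39; c'=1/6, d'=13/2
row 2: denom=8−1·1/6=47/6; d'=(-34−1·13/2)/(47/6)=-243/47
row 3: denom=8−3·18/47=322/47; d'=(22−3·-243/47)/(322/47)=1763/322
row 4: denom=4−1·47/322=1241/322; d'=(-60−1·1763/322)/(1241/322)=-21083/1241
back: M4=-21083/1241
back: M3=1763/322−47/322·-21083/1241=9872/1241
back: M2=-243/47−18/47·9872/1241=-10197/1241
back: M1=13/2−1/6·-10197/1241=9766/1241
M: M0=0, M1=9766/1241, M2=-10197/1241, M3=9872/1241, M4=-21083/1241, M5=0
seg 0: a=-1, c=M0/2=0, d=(M1−M0)/(6·2)=4883/7446, b=Δ0−h0·(2M0+M1)/6=-30701/7446
seg 1: a=-4, c=M1/2=4883/1241, d=(M2−M1)/(6·1)=-19963/7446, b=Δ1−h1·(2M1+M2)/6=27895/7446
seg 2: a=1, c=M2/2=-10197/2482, d=(M3−M2)/(6·3)=20069/22338, b=Δ2−h2·(2M2+M3)/6=13301/3723
seg 3: a=-1, c=M3/2=4936/1241, d=(M4−M3)/(6·1)=-30955/7446, b=Δ3−h3·(2M3+M4)/6=23677/7446
seg 4: a=2, c=M4/2=-21083/2482, d=(M5−M4)/(6·1)=21083/7446, b=Δ4−h4·(2M4+M5)/6=-4978/3723
t_q=5/2 → seg 1, τ=1/2; S=-4+27895/7446·τ+4883/1241·τ²+-19963/7446·τ³=-29353/19856

  seg 0: a=-1 b=-30701/7446 c=0 d=4883/7446
  seg 1: a=-4 b=27895/7446 c=4883/1241 d=-19963/7446
  seg 2: a=1 b=13301/3723 c=-10197/2482 d=20069/22338
  seg 3: a=-1 b=23677/7446 c=4936/1241 d=-30955/7446
  seg 4: a=2 b=-4978/3723 c=-21083/2482 d=21083/7446
S(5/2) = -29353/19856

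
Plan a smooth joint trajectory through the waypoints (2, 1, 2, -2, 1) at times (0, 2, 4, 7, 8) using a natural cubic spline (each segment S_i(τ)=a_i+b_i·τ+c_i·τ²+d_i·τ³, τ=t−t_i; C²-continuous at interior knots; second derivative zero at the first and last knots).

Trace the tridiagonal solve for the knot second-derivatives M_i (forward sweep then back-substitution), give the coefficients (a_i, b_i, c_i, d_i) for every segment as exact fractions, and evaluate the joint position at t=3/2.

Δ: Δ0=-1/2, Δ1=1/2, Δ2=-4/3, Δ3=3
row 1: diag=8, rhs=6; c'=1/4, d'=3/4
row 2: denom=10−2·1/4=19/2; d'=(-11−2·3/4)/(19/2)=-25/19
row 3: denom=8−3·6/19=134/19; d'=(26−3·-25/19)/(134/19)=569/134
back: M3=569/134
back: M2=-25/19−6/19·569/134=-178/67
back: M1=3/4−1/4·-178/67=379/268
M: M0=0, M1=379/268, M2=-178/67, M3=569/134, M4=0
seg 0: a=2, c=M0/2=0, d=(M1−M0)/(6·2)=379/3216, b=Δ0−h0·(2M0+M1)/6=-781/804
seg 1: a=1, c=M1/2=379/536, d=(M2−M1)/(6·2)=-1091/3216, b=Δ1−h1·(2M1+M2)/6=89/201
seg 2: a=2, c=M2/2=-89/67, d=(M3−M2)/(6·3)=925/2412, b=Δ2−h2·(2M2+M3)/6=-643/804
seg 3: a=-2, c=M3/2=569/268, d=(M4−M3)/(6·1)=-569/804, b=Δ3−h3·(2M3+M4)/6=637/402
t_q=3/2 → seg 0, τ=3/2; S=2+-781/804·τ+0·τ²+379/3216·τ³=8067/8576

  seg 0: a=2 b=-781/804 c=0 d=379/3216
  seg 1: a=1 b=89/201 c=379/536 d=-1091/3216
  seg 2: a=2 b=-643/804 c=-89/67 d=925/2412
  seg 3: a=-2 b=637/402 c=569/268 d=-569/804
S(3/2) = 8067/8576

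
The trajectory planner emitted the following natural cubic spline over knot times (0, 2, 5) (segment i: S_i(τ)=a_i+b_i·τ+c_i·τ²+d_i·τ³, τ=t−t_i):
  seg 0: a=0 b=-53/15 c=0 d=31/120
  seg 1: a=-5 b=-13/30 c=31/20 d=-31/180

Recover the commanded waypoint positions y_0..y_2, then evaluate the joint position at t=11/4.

y_0=0 y_1=-5 y_2=3
S(11/4) = -5793/1280

y_0 = S_0(0) = a_0 = 0
y_1 = S_1(0) = a_1 = -5
y_2 = S_1(3) = 3
t_q=11/4 is in segment 1 (τ=3/4); S_1(τ)=-5793/1280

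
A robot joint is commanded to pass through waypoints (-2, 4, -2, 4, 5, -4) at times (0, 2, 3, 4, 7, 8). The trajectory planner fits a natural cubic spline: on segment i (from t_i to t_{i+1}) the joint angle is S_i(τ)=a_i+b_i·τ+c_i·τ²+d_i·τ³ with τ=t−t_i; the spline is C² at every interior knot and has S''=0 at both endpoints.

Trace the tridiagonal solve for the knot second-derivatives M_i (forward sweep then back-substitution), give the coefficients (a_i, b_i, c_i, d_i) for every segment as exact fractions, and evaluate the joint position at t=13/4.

Δ: Δ0=3, Δ1=-6, Δ2=6, Δ3=1/3, Δ4=-9
row 1: diag=6, rhs=-54; c'=1/6, d'=-9
row 2: denom=4−1·1/6=23/6; d'=(72−1·-9)/(23/6)=486/23
row 3: denom=8−1·6/23=178/23; d'=(-34−1·486/23)/(178/23)=-634/89
row 4: denom=8−3·69/178=1217/178; d'=(-56−3·-634/89)/(1217/178)=-6164/1217
back: M4=-6164/1217
back: M3=-634/89−69/178·-6164/1217=-6280/1217
back: M2=486/23−6/23·-6280/1217=27354/1217
back: M1=-9−1/6·27354/1217=-15512/1217
M: M0=0, M1=-15512/1217, M2=27354/1217, M3=-6280/1217, M4=-6164/1217, M5=0
seg 0: a=-2, c=M0/2=0, d=(M1−M0)/(6·2)=-3878/3651, b=Δ0−h0·(2M0+M1)/6=26465/3651
seg 1: a=4, c=M1/2=-7756/1217, d=(M2−M1)/(6·1)=21433/3651, b=Δ1−h1·(2M1+M2)/6=-20071/3651
seg 2: a=-2, c=M2/2=13677/1217, d=(M3−M2)/(6·1)=-16817/3651, b=Δ2−h2·(2M2+M3)/6=-2308/3651
seg 3: a=4, c=M3/2=-3140/1217, d=(M4−M3)/(6·3)=58/10953, b=Δ3−h3·(2M3+M4)/6=29303/3651
seg 4: a=5, c=M4/2=-3082/1217, d=(M5−M4)/(6·1)=3082/3651, b=Δ4−h4·(2M4+M5)/6=-26695/3651
t_q=13/4 → seg 2, τ=1/4; S=-2+-2308/3651·τ+13677/1217·τ²+-16817/3651·τ³=-118983/77888

  seg 0: a=-2 b=26465/3651 c=0 d=-3878/3651
  seg 1: a=4 b=-20071/3651 c=-7756/1217 d=21433/3651
  seg 2: a=-2 b=-2308/3651 c=13677/1217 d=-16817/3651
  seg 3: a=4 b=29303/3651 c=-3140/1217 d=58/10953
  seg 4: a=5 b=-26695/3651 c=-3082/1217 d=3082/3651
S(13/4) = -118983/77888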